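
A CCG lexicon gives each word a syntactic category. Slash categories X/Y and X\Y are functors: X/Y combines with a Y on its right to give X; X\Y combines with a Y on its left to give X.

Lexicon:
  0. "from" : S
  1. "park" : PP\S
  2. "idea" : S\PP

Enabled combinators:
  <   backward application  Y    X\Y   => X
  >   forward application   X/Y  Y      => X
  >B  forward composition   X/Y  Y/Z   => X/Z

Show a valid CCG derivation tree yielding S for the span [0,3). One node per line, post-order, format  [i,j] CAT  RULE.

[0,3] S   <
  [0,2] PP   <
    [0,1] "from" : S
    [1,2] "park" : PP\S
  [2,3] "idea" : S\PP

[0,1] S  lex  "from"
[1,2] PP\S  lex  "park"
[0,2] PP  <  k=1
[2,3] S\PP  lex  "idea"
[0,3] S  <  k=2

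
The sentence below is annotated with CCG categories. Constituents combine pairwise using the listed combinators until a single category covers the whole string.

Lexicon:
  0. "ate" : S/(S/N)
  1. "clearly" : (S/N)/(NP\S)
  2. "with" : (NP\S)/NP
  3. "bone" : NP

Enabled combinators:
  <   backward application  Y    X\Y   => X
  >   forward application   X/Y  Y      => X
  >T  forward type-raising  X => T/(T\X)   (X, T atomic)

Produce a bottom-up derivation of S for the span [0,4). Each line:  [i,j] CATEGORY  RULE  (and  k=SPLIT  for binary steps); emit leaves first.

[0,4] S   >
  [0,1] "ate" : S/(S/N)
  [1,4] S/N   >
    [1,2] "clearly" : (S/N)/(NP\S)
    [2,4] NP\S   >
      [2,3] "with" : (NP\S)/NP
      [3,4] "bone" : NP

[0,1] S/(S/N)  lex  "ate"
[1,2] (S/N)/(NP\S)  lex  "clearly"
[2,3] (NP\S)/NP  lex  "with"
[3,4] NP  lex  "bone"
[2,4] NP\S  >  k=3
[1,4] S/N  >  k=2
[0,4] S  >  k=1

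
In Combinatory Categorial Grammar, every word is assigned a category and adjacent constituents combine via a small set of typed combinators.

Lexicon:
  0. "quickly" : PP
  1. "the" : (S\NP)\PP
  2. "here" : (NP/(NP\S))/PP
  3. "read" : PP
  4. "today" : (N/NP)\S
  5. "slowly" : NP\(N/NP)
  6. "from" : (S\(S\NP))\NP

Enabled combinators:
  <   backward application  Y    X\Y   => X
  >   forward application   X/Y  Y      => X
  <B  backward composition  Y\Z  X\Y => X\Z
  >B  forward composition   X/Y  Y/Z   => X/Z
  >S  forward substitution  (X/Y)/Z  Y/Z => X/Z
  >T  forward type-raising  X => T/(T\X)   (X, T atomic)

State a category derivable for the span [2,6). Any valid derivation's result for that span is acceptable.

NP

[0,7] S   >
  [0,1] S/(S\PP)   >T
    [0,1] "quickly" : PP
  [1,7] S\PP   <B
    [1,2] "the" : (S\NP)\PP
    [2,7] S\(S\NP)   <
      [2,6] NP   >
        [2,4] NP/(NP\S)   >
          [2,3] "here" : (NP/(NP\S))/PP
          [3,4] "read" : PP
        [4,6] NP\S   <B
          [4,5] "today" : (N/NP)\S
          [5,6] "slowly" : NP\(N/NP)
      [6,7] "from" : (S\(S\NP))\NP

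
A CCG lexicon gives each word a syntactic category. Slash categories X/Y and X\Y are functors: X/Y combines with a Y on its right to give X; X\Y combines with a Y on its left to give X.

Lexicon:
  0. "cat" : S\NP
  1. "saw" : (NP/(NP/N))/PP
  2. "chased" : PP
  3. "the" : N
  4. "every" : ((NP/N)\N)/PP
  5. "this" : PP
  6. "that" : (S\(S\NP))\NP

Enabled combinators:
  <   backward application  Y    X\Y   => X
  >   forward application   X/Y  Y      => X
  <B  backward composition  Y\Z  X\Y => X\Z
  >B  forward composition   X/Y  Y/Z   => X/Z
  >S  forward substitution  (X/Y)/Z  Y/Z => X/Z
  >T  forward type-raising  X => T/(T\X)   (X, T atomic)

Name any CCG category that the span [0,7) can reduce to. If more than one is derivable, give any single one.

[0,7] S   <
  [0,1] "cat" : S\NP
  [1,7] S\(S\NP)   <
    [1,6] NP   >
      [1,3] NP/(NP/N)   >
        [1,2] "saw" : (NP/(NP/N))/PP
        [2,3] "chased" : PP
      [3,6] NP/N   <
        [3,4] "the" : N
        [4,6] (NP/N)\N   >
          [4,5] "every" : ((NP/N)\N)/PP
          [5,6] "this" : PP
    [6,7] "that" : (S\(S\NP))\NP

S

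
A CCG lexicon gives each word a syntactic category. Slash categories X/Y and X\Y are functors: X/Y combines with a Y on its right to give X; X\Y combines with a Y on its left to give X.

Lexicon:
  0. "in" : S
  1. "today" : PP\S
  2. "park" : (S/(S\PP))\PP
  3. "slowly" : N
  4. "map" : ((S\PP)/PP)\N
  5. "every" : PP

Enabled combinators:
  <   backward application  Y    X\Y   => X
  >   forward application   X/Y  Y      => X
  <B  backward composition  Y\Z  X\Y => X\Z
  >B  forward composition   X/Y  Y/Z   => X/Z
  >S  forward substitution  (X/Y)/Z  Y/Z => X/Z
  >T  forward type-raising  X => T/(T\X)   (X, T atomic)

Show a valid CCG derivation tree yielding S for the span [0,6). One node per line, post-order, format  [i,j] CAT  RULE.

[0,1] S  lex  "in"
[0,1] PP/(PP\S)  >T
[1,2] PP\S  lex  "today"
[0,2] PP  >  k=1
[2,3] (S/(S\PP))\PP  lex  "park"
[0,3] S/(S\PP)  <  k=2
[3,4] N  lex  "slowly"
[4,5] ((S\PP)/PP)\N  lex  "map"
[3,5] (S\PP)/PP  <  k=4
[5,6] PP  lex  "every"
[3,6] S\PP  >  k=5
[0,6] S  >  k=3

[0,6] S   >
  [0,3] S/(S\PP)   <
    [0,2] PP   >
      [0,1] PP/(PP\S)   >T
        [0,1] "in" : S
      [1,2] "today" : PP\S
    [2,3] "park" : (S/(S\PP))\PP
  [3,6] S\PP   >
    [3,5] (S\PP)/PP   <
      [3,4] "slowly" : N
      [4,5] "map" : ((S\PP)/PP)\N
    [5,6] "every" : PP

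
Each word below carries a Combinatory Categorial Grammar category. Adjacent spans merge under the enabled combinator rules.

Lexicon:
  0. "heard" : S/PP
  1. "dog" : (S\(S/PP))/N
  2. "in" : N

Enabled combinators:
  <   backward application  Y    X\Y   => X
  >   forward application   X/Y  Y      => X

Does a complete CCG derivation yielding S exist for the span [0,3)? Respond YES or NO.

[0,3] S   <
  [0,1] "heard" : S/PP
  [1,3] S\(S/PP)   >
    [1,2] "dog" : (S\(S/PP))/N
    [2,3] "in" : N

YES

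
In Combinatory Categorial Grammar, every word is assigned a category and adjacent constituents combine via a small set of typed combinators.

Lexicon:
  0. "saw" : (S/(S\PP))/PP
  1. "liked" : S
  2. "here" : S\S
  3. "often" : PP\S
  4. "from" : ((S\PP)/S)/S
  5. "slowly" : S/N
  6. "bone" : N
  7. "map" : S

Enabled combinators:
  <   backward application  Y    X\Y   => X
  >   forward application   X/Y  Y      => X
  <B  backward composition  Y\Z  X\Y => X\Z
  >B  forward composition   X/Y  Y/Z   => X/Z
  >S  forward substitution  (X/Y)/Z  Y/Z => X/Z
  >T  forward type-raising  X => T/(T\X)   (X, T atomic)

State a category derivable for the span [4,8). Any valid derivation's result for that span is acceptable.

S\PP

[0,8] S   >
  [0,4] S/(S\PP)   >
    [0,1] "saw" : (S/(S\PP))/PP
    [1,4] PP   >
      [1,2] PP/(PP\S)   >T
        [1,2] "liked" : S
      [2,4] PP\S   <B
        [2,3] "here" : S\S
        [3,4] "often" : PP\S
  [4,8] S\PP   >
    [4,7] (S\PP)/S   >
      [4,5] "from" : ((S\PP)/S)/S
      [5,7] S   >
        [5,6] "slowly" : S/N
        [6,7] "bone" : N
    [7,8] "map" : S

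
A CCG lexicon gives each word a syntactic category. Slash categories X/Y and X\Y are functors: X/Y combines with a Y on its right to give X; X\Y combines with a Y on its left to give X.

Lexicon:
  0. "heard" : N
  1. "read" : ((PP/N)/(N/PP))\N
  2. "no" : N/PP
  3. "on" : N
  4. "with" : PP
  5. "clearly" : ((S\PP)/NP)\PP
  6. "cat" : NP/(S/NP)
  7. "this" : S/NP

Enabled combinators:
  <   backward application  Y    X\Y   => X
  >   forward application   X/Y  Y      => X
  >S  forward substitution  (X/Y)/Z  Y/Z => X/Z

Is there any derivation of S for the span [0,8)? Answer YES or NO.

[0,8] S   <
  [0,4] PP   >
    [0,3] PP/N   >
      [0,2] (PP/N)/(N/PP)   <
        [0,1] "heard" : N
        [1,2] "read" : ((PP/N)/(N/PP))\N
      [2,3] "no" : N/PP
    [3,4] "on" : N
  [4,8] S\PP   >
    [4,6] (S\PP)/NP   <
      [4,5] "with" : PP
      [5,6] "clearly" : ((S\PP)/NP)\PP
    [6,8] NP   >
      [6,7] "cat" : NP/(S/NP)
      [7,8] "this" : S/NP

YES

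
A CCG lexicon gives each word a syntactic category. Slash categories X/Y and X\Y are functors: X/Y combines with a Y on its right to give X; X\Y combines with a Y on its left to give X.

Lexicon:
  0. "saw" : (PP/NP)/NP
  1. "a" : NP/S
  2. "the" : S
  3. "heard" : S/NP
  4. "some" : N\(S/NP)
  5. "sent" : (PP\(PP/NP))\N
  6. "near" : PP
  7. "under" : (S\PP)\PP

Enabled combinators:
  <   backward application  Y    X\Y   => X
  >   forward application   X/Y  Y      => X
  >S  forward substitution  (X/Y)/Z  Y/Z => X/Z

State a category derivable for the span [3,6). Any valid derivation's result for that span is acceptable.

[0,8] S   <
  [0,6] PP   <
    [0,3] PP/NP   >
      [0,1] "saw" : (PP/NP)/NP
      [1,3] NP   >
        [1,2] "a" : NP/S
        [2,3] "the" : S
    [3,6] PP\(PP/NP)   <
      [3,5] N   <
        [3,4] "heard" : S/NP
        [4,5] "some" : N\(S/NP)
      [5,6] "sent" : (PP\(PP/NP))\N
  [6,8] S\PP   <
    [6,7] "near" : PP
    [7,8] "under" : (S\PP)\PP

PP\(PP/NP)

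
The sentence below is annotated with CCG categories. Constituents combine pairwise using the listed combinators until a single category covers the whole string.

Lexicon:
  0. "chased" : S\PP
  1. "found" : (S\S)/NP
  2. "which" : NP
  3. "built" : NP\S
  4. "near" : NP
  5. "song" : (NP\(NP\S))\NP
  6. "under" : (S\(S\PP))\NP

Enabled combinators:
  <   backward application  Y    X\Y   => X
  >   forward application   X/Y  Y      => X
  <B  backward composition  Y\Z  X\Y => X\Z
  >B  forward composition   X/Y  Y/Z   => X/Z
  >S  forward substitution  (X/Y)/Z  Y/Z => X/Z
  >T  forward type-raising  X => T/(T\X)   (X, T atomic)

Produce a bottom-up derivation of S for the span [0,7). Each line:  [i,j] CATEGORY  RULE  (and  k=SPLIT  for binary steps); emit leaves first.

[0,7] S   <
  [0,3] S\PP   <B
    [0,1] "chased" : S\PP
    [1,3] S\S   >
      [1,2] "found" : (S\S)/NP
      [2,3] "which" : NP
  [3,7] S\(S\PP)   <
    [3,6] NP   <
      [3,4] "built" : NP\S
      [4,6] NP\(NP\S)   <
        [4,5] "near" : NP
        [5,6] "song" : (NP\(NP\S))\NP
    [6,7] "under" : (S\(S\PP))\NP

[0,1] S\PP  lex  "chased"
[1,2] (S\S)/NP  lex  "found"
[2,3] NP  lex  "which"
[1,3] S\S  >  k=2
[0,3] S\PP  <B  k=1
[3,4] NP\S  lex  "built"
[4,5] NP  lex  "near"
[5,6] (NP\(NP\S))\NP  lex  "song"
[4,6] NP\(NP\S)  <  k=5
[3,6] NP  <  k=4
[6,7] (S\(S\PP))\NP  lex  "under"
[3,7] S\(S\PP)  <  k=6
[0,7] S  <  k=3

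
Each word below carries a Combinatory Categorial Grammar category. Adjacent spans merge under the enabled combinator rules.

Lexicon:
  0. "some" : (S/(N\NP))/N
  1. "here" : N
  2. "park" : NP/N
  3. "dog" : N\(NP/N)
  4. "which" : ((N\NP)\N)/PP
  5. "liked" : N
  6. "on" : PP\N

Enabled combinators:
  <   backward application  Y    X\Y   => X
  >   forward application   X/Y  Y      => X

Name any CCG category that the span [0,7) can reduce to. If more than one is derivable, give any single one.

[0,7] S   >
  [0,2] S/(N\NP)   >
    [0,1] "some" : (S/(N\NP))/N
    [1,2] "here" : N
  [2,7] N\NP   <
    [2,4] N   <
      [2,3] "park" : NP/N
      [3,4] "dog" : N\(NP/N)
    [4,7] (N\NP)\N   >
      [4,5] "which" : ((N\NP)\N)/PP
      [5,7] PP   <
        [5,6] "liked" : N
        [6,7] "on" : PP\N

S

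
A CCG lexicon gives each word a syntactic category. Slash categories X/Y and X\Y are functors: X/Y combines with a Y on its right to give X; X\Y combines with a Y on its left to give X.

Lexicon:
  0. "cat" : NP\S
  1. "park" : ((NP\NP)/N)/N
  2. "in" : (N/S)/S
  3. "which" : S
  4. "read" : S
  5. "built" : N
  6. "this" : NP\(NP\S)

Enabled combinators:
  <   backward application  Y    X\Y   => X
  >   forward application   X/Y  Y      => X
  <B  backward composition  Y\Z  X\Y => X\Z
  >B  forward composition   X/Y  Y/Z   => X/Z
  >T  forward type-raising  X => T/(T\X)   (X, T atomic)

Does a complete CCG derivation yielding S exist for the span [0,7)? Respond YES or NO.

NP\S ((NP\NP)/N)/N (N/S)/S S S N NP\(NP\S)
CKY chart[0,7] = {N/(N\NP), NP, NP/(NP\NP), PP/(PP\NP), S/(S\NP)}; S ∉ chart

NO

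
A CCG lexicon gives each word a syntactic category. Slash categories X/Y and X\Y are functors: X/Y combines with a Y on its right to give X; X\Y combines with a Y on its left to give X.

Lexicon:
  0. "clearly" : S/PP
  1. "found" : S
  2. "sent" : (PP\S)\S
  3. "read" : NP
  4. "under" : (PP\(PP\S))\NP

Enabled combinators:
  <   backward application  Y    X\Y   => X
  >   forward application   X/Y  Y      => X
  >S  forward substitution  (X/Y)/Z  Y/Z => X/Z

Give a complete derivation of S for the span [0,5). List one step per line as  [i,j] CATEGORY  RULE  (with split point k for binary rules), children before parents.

[0,5] S   >
  [0,1] "clearly" : S/PP
  [1,5] PP   <
    [1,3] PP\S   <
      [1,2] "found" : S
      [2,3] "sent" : (PP\S)\S
    [3,5] PP\(PP\S)   <
      [3,4] "read" : NP
      [4,5] "under" : (PP\(PP\S))\NP

[0,1] S/PP  lex  "clearly"
[1,2] S  lex  "found"
[2,3] (PP\S)\S  lex  "sent"
[1,3] PP\S  <  k=2
[3,4] NP  lex  "read"
[4,5] (PP\(PP\S))\NP  lex  "under"
[3,5] PP\(PP\S)  <  k=4
[1,5] PP  <  k=3
[0,5] S  >  k=1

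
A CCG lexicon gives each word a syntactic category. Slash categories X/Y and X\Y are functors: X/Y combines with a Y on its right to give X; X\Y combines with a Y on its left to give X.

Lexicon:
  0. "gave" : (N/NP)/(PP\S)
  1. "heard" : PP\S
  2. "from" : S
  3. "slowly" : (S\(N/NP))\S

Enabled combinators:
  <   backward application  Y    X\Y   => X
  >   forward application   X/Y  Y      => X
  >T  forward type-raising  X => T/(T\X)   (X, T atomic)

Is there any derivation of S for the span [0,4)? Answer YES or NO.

YES

[0,4] S   <
  [0,2] N/NP   >
    [0,1] "gave" : (N/NP)/(PP\S)
    [1,2] "heard" : PP\S
  [2,4] S\(N/NP)   <
    [2,3] "from" : S
    [3,4] "slowly" : (S\(N/NP))\S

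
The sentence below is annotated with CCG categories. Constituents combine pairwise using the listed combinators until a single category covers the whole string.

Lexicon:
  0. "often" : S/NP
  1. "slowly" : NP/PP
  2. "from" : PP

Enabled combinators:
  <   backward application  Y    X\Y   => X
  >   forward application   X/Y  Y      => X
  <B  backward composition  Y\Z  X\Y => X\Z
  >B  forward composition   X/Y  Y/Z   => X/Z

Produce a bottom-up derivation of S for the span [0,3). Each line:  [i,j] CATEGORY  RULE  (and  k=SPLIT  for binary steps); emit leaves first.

[0,1] S/NP  lex  "often"
[1,2] NP/PP  lex  "slowly"
[0,2] S/PP  >B  k=1
[2,3] PP  lex  "from"
[0,3] S  >  k=2

[0,3] S   >
  [0,2] S/PP   >B
    [0,1] "often" : S/NP
    [1,2] "slowly" : NP/PP
  [2,3] "from" : PP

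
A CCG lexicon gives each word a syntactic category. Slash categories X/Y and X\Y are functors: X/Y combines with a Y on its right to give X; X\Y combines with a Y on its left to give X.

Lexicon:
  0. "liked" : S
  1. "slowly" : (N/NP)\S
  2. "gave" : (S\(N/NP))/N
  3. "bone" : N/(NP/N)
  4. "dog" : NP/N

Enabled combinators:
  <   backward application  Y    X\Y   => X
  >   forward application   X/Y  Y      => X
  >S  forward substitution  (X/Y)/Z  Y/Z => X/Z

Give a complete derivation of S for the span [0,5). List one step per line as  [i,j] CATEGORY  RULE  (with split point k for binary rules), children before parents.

[0,1] S  lex  "liked"
[1,2] (N/NP)\S  lex  "slowly"
[0,2] N/NP  <  k=1
[2,3] (S\(N/NP))/N  lex  "gave"
[3,4] N/(NP/N)  lex  "bone"
[4,5] NP/N  lex  "dog"
[3,5] N  >  k=4
[2,5] S\(N/NP)  >  k=3
[0,5] S  <  k=2

[0,5] S   <
  [0,2] N/NP   <
    [0,1] "liked" : S
    [1,2] "slowly" : (N/NP)\S
  [2,5] S\(N/NP)   >
    [2,3] "gave" : (S\(N/NP))/N
    [3,5] N   >
      [3,4] "bone" : N/(NP/N)
      [4,5] "dog" : NP/N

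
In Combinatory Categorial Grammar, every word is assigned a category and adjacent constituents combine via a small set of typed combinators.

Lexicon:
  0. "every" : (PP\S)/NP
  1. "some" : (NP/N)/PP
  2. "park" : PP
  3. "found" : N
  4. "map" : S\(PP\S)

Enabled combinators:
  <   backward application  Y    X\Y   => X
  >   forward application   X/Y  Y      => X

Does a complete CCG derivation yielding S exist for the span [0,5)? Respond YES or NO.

[0,5] S   <
  [0,4] PP\S   >
    [0,1] "every" : (PP\S)/NP
    [1,4] NP   >
      [1,3] NP/N   >
        [1,2] "some" : (NP/N)/PP
        [2,3] "park" : PP
      [3,4] "found" : N
  [4,5] "map" : S\(PP\S)

YES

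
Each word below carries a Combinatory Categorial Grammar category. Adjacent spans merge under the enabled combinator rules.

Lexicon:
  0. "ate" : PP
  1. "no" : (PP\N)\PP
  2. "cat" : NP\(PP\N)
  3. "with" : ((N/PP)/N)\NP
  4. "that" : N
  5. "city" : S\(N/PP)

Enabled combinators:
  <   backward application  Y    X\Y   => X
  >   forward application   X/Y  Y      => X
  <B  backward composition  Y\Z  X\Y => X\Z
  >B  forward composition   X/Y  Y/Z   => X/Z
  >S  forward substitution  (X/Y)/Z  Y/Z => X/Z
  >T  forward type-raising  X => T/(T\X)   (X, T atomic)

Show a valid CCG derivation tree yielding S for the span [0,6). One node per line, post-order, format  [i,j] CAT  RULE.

[0,6] S   <
  [0,5] N/PP   >
    [0,4] (N/PP)/N   <
      [0,3] NP   >
        [0,1] NP/(NP\PP)   >T
          [0,1] "ate" : PP
        [1,3] NP\PP   <B
          [1,2] "no" : (PP\N)\PP
          [2,3] "cat" : NP\(PP\N)
      [3,4] "with" : ((N/PP)/N)\NP
    [4,5] "that" : N
  [5,6] "city" : S\(N/PP)

[0,1] PP  lex  "ate"
[0,1] NP/(NP\PP)  >T
[1,2] (PP\N)\PP  lex  "no"
[2,3] NP\(PP\N)  lex  "cat"
[1,3] NP\PP  <B  k=2
[0,3] NP  >  k=1
[3,4] ((N/PP)/N)\NP  lex  "with"
[0,4] (N/PP)/N  <  k=3
[4,5] N  lex  "that"
[0,5] N/PP  >  k=4
[5,6] S\(N/PP)  lex  "city"
[0,6] S  <  k=5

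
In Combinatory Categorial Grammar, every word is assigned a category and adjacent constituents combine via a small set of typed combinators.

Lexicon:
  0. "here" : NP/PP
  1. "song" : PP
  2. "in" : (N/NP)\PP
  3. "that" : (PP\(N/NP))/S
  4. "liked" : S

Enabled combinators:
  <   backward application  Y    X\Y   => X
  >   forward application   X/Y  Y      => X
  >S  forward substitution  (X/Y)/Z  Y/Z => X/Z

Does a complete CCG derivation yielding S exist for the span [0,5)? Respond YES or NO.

NO

NP/PP PP (N/NP)\PP (PP\(N/NP))/S S
CKY chart[0,5] = {NP}; S ∉ chart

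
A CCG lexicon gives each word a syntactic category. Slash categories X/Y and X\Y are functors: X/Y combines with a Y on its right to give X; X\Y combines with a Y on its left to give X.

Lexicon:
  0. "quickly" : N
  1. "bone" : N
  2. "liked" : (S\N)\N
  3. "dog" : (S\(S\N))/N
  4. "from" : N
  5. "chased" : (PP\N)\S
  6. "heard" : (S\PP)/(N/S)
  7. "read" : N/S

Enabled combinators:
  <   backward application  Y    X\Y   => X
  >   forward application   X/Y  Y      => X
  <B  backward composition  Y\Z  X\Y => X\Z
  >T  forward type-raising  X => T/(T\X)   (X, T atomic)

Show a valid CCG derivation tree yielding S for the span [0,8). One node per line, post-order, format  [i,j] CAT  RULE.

[0,8] S   <
  [0,6] PP   >
    [0,1] PP/(PP\N)   >T
      [0,1] "quickly" : N
    [1,6] PP\N   <
      [1,5] S   <
        [1,3] S\N   <
          [1,2] "bone" : N
          [2,3] "liked" : (S\N)\N
        [3,5] S\(S\N)   >
          [3,4] "dog" : (S\(S\N))/N
          [4,5] "from" : N
      [5,6] "chased" : (PP\N)\S
  [6,8] S\PP   >
    [6,7] "heard" : (S\PP)/(N/S)
    [7,8] "read" : N/S

[0,1] N  lex  "quickly"
[0,1] PP/(PP\N)  >T
[1,2] N  lex  "bone"
[2,3] (S\N)\N  lex  "liked"
[1,3] S\N  <  k=2
[3,4] (S\(S\N))/N  lex  "dog"
[4,5] N  lex  "from"
[3,5] S\(S\N)  >  k=4
[1,5] S  <  k=3
[5,6] (PP\N)\S  lex  "chased"
[1,6] PP\N  <  k=5
[0,6] PP  >  k=1
[6,7] (S\PP)/(N/S)  lex  "heard"
[7,8] N/S  lex  "read"
[6,8] S\PP  >  k=7
[0,8] S  <  k=6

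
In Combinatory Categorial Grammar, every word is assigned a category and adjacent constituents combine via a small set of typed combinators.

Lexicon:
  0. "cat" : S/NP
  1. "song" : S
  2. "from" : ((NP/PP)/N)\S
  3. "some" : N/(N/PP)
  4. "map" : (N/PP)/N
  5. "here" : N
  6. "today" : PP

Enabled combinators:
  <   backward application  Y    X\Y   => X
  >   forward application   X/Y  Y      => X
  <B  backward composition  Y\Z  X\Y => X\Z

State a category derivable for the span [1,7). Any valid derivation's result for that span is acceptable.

[0,7] S   >
  [0,1] "cat" : S/NP
  [1,7] NP   >
    [1,6] NP/PP   >
      [1,3] (NP/PP)/N   <
        [1,2] "song" : S
        [2,3] "from" : ((NP/PP)/N)\S
      [3,6] N   >
        [3,4] "some" : N/(N/PP)
        [4,6] N/PP   >
          [4,5] "map" : (N/PP)/N
          [5,6] "here" : N
    [6,7] "today" : PP

NP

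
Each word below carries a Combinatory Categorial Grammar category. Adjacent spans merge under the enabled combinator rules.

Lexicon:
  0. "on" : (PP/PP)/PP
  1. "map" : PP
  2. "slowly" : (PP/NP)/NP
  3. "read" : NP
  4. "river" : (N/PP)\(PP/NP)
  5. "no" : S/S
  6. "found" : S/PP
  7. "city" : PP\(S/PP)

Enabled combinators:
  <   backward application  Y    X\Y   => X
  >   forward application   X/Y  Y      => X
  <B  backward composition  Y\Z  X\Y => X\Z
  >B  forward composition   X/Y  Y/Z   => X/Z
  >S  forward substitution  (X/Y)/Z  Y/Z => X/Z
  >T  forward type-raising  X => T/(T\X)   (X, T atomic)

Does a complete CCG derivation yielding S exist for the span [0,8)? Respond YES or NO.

NO

(PP/PP)/PP PP (PP/NP)/NP NP (N/PP)\(PP/NP) S/S S/PP PP\(S/PP)
CKY chart[0,8] = {N, N/(N\N), N/(PP\PP), NP/(NP\N), PP/(PP\N), S/(S\N)}; S ∉ chart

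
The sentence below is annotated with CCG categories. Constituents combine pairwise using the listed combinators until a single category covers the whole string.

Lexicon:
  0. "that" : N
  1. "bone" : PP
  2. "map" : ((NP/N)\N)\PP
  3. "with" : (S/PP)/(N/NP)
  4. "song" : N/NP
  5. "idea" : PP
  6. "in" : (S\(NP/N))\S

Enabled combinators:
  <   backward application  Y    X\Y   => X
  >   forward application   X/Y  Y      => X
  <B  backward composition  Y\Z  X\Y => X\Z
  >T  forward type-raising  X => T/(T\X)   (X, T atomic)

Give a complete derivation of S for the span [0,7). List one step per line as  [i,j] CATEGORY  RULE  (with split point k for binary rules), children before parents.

[0,7] S   <
  [0,3] NP/N   <
    [0,1] "that" : N
    [1,3] (NP/N)\N   <
      [1,2] "bone" : PP
      [2,3] "map" : ((NP/N)\N)\PP
  [3,7] S\(NP/N)   <
    [3,6] S   >
      [3,5] S/PP   >
        [3,4] "with" : (S/PP)/(N/NP)
        [4,5] "song" : N/NP
      [5,6] "idea" : PP
    [6,7] "in" : (S\(NP/N))\S

[0,1] N  lex  "that"
[1,2] PP  lex  "bone"
[2,3] ((NP/N)\N)\PP  lex  "map"
[1,3] (NP/N)\N  <  k=2
[0,3] NP/N  <  k=1
[3,4] (S/PP)/(N/NP)  lex  "with"
[4,5] N/NP  lex  "song"
[3,5] S/PP  >  k=4
[5,6] PP  lex  "idea"
[3,6] S  >  k=5
[6,7] (S\(NP/N))\S  lex  "in"
[3,7] S\(NP/N)  <  k=6
[0,7] S  <  k=3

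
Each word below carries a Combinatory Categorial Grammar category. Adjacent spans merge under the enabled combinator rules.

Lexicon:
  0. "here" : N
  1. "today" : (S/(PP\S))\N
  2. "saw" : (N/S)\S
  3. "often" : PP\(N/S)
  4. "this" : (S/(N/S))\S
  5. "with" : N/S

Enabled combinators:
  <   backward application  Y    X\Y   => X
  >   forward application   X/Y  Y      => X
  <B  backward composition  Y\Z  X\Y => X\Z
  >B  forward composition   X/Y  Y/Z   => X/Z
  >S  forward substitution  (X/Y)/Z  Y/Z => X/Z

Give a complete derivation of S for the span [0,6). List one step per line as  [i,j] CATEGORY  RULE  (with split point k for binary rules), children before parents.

[0,1] N  lex  "here"
[1,2] (S/(PP\S))\N  lex  "today"
[0,2] S/(PP\S)  <  k=1
[2,3] (N/S)\S  lex  "saw"
[3,4] PP\(N/S)  lex  "often"
[2,4] PP\S  <B  k=3
[0,4] S  >  k=2
[4,5] (S/(N/S))\S  lex  "this"
[0,5] S/(N/S)  <  k=4
[5,6] N/S  lex  "with"
[0,6] S  >  k=5

[0,6] S   >
  [0,5] S/(N/S)   <
    [0,4] S   >
      [0,2] S/(PP\S)   <
        [0,1] "here" : N
        [1,2] "today" : (S/(PP\S))\N
      [2,4] PP\S   <B
        [2,3] "saw" : (N/S)\S
        [3,4] "often" : PP\(N/S)
    [4,5] "this" : (S/(N/S))\S
  [5,6] "with" : N/S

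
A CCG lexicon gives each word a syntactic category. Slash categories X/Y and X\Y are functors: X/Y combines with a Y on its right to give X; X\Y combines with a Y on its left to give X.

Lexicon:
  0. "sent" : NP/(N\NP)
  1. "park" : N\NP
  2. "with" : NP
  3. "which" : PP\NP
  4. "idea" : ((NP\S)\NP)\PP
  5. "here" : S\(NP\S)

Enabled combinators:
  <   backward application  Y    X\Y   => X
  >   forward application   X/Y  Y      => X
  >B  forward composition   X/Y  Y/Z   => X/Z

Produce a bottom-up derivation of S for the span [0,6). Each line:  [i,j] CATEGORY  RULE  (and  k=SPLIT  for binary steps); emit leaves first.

[0,6] S   <
  [0,5] NP\S   <
    [0,2] NP   >
      [0,1] "sent" : NP/(N\NP)
      [1,2] "park" : N\NP
    [2,5] (NP\S)\NP   <
      [2,4] PP   <
        [2,3] "with" : NP
        [3,4] "which" : PP\NP
      [4,5] "idea" : ((NP\S)\NP)\PP
  [5,6] "here" : S\(NP\S)

[0,1] NP/(N\NP)  lex  "sent"
[1,2] N\NP  lex  "park"
[0,2] NP  >  k=1
[2,3] NP  lex  "with"
[3,4] PP\NP  lex  "which"
[2,4] PP  <  k=3
[4,5] ((NP\S)\NP)\PP  lex  "idea"
[2,5] (NP\S)\NP  <  k=4
[0,5] NP\S  <  k=2
[5,6] S\(NP\S)  lex  "here"
[0,6] S  <  k=5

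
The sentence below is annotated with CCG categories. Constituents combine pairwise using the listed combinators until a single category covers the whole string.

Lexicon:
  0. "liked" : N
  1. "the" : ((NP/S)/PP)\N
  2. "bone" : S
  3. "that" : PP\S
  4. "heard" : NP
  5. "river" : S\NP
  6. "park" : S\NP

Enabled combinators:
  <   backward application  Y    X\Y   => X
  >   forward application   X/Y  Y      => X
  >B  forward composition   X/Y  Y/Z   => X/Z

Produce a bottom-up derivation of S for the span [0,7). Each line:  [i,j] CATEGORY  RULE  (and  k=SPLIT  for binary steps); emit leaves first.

[0,7] S   <
  [0,6] NP   >
    [0,4] NP/S   >
      [0,2] (NP/S)/PP   <
        [0,1] "liked" : N
        [1,2] "the" : ((NP/S)/PP)\N
      [2,4] PP   <
        [2,3] "bone" : S
        [3,4] "that" : PP\S
    [4,6] S   <
      [4,5] "heard" : NP
      [5,6] "river" : S\NP
  [6,7] "park" : S\NP

[0,1] N  lex  "liked"
[1,2] ((NP/S)/PP)\N  lex  "the"
[0,2] (NP/S)/PP  <  k=1
[2,3] S  lex  "bone"
[3,4] PP\S  lex  "that"
[2,4] PP  <  k=3
[0,4] NP/S  >  k=2
[4,5] NP  lex  "heard"
[5,6] S\NP  lex  "river"
[4,6] S  <  k=5
[0,6] NP  >  k=4
[6,7] S\NP  lex  "park"
[0,7] S  <  k=6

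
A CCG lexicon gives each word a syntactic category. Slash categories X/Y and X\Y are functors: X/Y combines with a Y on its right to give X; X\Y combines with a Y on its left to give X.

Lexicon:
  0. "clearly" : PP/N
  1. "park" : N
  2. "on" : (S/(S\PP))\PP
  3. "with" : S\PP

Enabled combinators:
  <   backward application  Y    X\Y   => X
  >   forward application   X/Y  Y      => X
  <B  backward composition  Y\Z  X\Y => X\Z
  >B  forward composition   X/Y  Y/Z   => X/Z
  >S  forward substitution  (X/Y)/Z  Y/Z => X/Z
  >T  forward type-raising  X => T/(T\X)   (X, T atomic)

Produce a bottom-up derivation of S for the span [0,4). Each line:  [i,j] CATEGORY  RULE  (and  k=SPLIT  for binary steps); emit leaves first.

[0,1] PP/N  lex  "clearly"
[1,2] N  lex  "park"
[0,2] PP  >  k=1
[2,3] (S/(S\PP))\PP  lex  "on"
[0,3] S/(S\PP)  <  k=2
[3,4] S\PP  lex  "with"
[0,4] S  >  k=3

[0,4] S   >
  [0,3] S/(S\PP)   <
    [0,2] PP   >
      [0,1] "clearly" : PP/N
      [1,2] "park" : N
    [2,3] "on" : (S/(S\PP))\PP
  [3,4] "with" : S\PP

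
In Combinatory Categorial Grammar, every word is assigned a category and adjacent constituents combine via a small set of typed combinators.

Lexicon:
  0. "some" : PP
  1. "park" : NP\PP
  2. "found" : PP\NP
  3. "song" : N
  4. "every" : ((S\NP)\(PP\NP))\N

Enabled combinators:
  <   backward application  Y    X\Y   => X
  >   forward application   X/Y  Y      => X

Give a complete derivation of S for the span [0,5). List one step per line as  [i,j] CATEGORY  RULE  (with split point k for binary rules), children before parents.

[0,5] S   <
  [0,2] NP   <
    [0,1] "some" : PP
    [1,2] "park" : NP\PP
  [2,5] S\NP   <
    [2,3] "found" : PP\NP
    [3,5] (S\NP)\(PP\NP)   <
      [3,4] "song" : N
      [4,5] "every" : ((S\NP)\(PP\NP))\N

[0,1] PP  lex  "some"
[1,2] NP\PP  lex  "park"
[0,2] NP  <  k=1
[2,3] PP\NP  lex  "found"
[3,4] N  lex  "song"
[4,5] ((S\NP)\(PP\NP))\N  lex  "every"
[3,5] (S\NP)\(PP\NP)  <  k=4
[2,5] S\NP  <  k=3
[0,5] S  <  k=2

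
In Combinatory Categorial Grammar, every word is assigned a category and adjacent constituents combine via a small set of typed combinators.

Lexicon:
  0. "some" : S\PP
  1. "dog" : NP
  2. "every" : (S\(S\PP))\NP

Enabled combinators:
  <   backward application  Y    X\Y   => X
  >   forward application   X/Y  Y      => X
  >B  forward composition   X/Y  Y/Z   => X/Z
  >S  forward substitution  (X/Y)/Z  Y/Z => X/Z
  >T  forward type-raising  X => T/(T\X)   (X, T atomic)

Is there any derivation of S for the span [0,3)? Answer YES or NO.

[0,3] S   <
  [0,1] "some" : S\PP
  [1,3] S\(S\PP)   <
    [1,2] "dog" : NP
    [2,3] "every" : (S\(S\PP))\NP

YES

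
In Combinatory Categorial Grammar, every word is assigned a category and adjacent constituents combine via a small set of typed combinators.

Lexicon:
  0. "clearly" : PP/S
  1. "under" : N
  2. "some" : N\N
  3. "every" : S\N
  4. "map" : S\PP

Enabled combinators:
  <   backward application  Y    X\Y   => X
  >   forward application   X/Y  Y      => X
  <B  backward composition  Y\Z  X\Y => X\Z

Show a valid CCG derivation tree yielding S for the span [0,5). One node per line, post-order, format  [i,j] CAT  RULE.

[0,5] S   <
  [0,4] PP   >
    [0,1] "clearly" : PP/S
    [1,4] S   <
      [1,2] "under" : N
      [2,4] S\N   <B
        [2,3] "some" : N\N
        [3,4] "every" : S\N
  [4,5] "map" : S\PP

[0,1] PP/S  lex  "clearly"
[1,2] N  lex  "under"
[2,3] N\N  lex  "some"
[3,4] S\N  lex  "every"
[2,4] S\N  <B  k=3
[1,4] S  <  k=2
[0,4] PP  >  k=1
[4,5] S\PP  lex  "map"
[0,5] S  <  k=4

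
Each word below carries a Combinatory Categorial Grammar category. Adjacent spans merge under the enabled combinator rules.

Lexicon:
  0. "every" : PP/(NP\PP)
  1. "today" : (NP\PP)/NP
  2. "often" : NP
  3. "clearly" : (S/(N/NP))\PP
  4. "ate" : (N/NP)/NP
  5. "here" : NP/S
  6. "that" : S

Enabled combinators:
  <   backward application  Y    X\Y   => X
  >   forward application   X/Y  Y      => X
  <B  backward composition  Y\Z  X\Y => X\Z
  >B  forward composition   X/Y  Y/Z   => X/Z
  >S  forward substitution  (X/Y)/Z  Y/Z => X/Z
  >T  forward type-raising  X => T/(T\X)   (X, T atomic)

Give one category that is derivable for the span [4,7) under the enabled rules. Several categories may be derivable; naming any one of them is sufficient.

[0,7] S   >
  [0,4] S/(N/NP)   <
    [0,3] PP   >
      [0,1] "every" : PP/(NP\PP)
      [1,3] NP\PP   >
        [1,2] "today" : (NP\PP)/NP
        [2,3] "often" : NP
    [3,4] "clearly" : (S/(N/NP))\PP
  [4,7] N/NP   >
    [4,5] "ate" : (N/NP)/NP
    [5,7] NP   >
      [5,6] "here" : NP/S
      [6,7] "that" : S

N/NP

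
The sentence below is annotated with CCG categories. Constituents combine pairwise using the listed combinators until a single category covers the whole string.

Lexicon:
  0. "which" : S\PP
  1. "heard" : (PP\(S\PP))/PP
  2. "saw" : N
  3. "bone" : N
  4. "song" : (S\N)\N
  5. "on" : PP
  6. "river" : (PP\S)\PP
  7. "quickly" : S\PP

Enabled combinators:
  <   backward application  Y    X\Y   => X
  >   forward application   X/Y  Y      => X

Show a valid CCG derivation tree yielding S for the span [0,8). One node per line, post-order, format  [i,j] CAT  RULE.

[0,8] S   <
  [0,7] PP   <
    [0,1] "which" : S\PP
    [1,7] PP\(S\PP)   >
      [1,2] "heard" : (PP\(S\PP))/PP
      [2,7] PP   <
        [2,5] S   <
          [2,3] "saw" : N
          [3,5] S\N   <
            [3,4] "bone" : N
            [4,5] "song" : (S\N)\N
        [5,7] PP\S   <
          [5,6] "on" : PP
          [6,7] "river" : (PP\S)\PP
  [7,8] "quickly" : S\PP

[0,1] S\PP  lex  "which"
[1,2] (PP\(S\PP))/PP  lex  "heard"
[2,3] N  lex  "saw"
[3,4] N  lex  "bone"
[4,5] (S\N)\N  lex  "song"
[3,5] S\N  <  k=4
[2,5] S  <  k=3
[5,6] PP  lex  "on"
[6,7] (PP\S)\PP  lex  "river"
[5,7] PP\S  <  k=6
[2,7] PP  <  k=5
[1,7] PP\(S\PP)  >  k=2
[0,7] PP  <  k=1
[7,8] S\PP  lex  "quickly"
[0,8] S  <  k=7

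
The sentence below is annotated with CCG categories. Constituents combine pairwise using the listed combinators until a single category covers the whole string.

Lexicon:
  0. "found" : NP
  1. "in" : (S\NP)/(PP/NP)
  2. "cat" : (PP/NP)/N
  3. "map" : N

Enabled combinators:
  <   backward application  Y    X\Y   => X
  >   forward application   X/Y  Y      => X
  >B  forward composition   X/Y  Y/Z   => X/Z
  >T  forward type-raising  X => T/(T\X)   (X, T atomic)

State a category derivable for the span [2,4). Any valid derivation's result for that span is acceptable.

[0,4] S   >
  [0,1] S/(S\NP)   >T
    [0,1] "found" : NP
  [1,4] S\NP   >
    [1,2] "in" : (S\NP)/(PP/NP)
    [2,4] PP/NP   >
      [2,3] "cat" : (PP/NP)/N
      [3,4] "map" : N

PP/NP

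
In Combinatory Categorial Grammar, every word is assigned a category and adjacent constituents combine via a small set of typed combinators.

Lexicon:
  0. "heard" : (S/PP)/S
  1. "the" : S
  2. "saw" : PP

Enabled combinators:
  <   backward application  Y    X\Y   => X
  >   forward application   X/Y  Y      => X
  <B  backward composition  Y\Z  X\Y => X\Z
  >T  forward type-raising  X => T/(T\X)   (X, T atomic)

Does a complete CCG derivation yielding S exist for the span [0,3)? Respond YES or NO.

YES

[0,3] S   >
  [0,2] S/PP   >
    [0,1] "heard" : (S/PP)/S
    [1,2] "the" : S
  [2,3] "saw" : PP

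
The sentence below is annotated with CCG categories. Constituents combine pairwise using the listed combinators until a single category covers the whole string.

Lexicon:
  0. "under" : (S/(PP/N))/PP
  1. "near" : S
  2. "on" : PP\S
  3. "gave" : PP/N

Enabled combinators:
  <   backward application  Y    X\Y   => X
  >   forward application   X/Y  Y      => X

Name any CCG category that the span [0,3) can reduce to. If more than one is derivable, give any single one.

[0,4] S   >
  [0,3] S/(PP/N)   >
    [0,1] "under" : (S/(PP/N))/PP
    [1,3] PP   <
      [1,2] "near" : S
      [2,3] "on" : PP\S
  [3,4] "gave" : PP/N

S/(PP/N)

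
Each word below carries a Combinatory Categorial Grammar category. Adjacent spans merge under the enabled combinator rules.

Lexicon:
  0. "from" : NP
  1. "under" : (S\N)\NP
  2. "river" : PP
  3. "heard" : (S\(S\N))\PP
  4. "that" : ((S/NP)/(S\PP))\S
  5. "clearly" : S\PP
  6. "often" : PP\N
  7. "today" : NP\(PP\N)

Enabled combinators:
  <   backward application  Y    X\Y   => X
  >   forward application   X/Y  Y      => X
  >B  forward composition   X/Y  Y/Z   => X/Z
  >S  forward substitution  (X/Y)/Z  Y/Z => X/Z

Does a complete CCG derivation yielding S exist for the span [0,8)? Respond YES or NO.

[0,8] S   >
  [0,6] S/NP   >
    [0,5] (S/NP)/(S\PP)   <
      [0,4] S   <
        [0,2] S\N   <
          [0,1] "from" : NP
          [1,2] "under" : (S\N)\NP
        [2,4] S\(S\N)   <
          [2,3] "river" : PP
          [3,4] "heard" : (S\(S\N))\PP
      [4,5] "that" : ((S/NP)/(S\PP))\S
    [5,6] "clearly" : S\PP
  [6,8] NP   <
    [6,7] "often" : PP\N
    [7,8] "today" : NP\(PP\N)

YES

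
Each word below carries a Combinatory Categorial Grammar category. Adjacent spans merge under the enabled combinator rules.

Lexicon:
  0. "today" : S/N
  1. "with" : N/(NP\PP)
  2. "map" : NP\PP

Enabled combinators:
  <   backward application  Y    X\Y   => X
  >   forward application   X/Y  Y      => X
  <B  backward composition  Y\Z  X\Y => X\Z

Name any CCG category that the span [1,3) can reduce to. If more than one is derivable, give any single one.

N

[0,3] S   >
  [0,1] "today" : S/N
  [1,3] N   >
    [1,2] "with" : N/(NP\PP)
    [2,3] "map" : NP\PP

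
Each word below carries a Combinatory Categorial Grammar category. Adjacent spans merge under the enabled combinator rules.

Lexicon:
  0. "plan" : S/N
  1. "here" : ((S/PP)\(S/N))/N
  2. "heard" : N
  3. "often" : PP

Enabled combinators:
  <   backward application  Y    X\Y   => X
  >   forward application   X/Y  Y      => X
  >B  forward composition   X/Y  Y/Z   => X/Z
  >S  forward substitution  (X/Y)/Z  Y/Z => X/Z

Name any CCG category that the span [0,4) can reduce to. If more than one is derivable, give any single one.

[0,4] S   >
  [0,3] S/PP   <
    [0,1] "plan" : S/N
    [1,3] (S/PP)\(S/N)   >
      [1,2] "here" : ((S/PP)\(S/N))/N
      [2,3] "heard" : N
  [3,4] "often" : PP

S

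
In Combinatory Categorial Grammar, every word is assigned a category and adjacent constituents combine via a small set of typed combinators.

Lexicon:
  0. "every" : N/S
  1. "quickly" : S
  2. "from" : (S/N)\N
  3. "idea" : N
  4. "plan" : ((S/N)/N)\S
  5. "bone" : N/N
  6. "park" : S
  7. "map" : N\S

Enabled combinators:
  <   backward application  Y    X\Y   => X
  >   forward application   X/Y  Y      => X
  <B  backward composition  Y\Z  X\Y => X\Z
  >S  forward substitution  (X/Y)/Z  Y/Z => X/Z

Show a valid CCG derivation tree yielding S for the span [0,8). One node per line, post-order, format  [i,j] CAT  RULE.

[0,1] N/S  lex  "every"
[1,2] S  lex  "quickly"
[0,2] N  >  k=1
[2,3] (S/N)\N  lex  "from"
[0,3] S/N  <  k=2
[3,4] N  lex  "idea"
[0,4] S  >  k=3
[4,5] ((S/N)/N)\S  lex  "plan"
[0,5] (S/N)/N  <  k=4
[5,6] N/N  lex  "bone"
[0,6] S/N  >S  k=5
[6,7] S  lex  "park"
[7,8] N\S  lex  "map"
[6,8] N  <  k=7
[0,8] S  >  k=6

[0,8] S   >
  [0,6] S/N   >S
    [0,5] (S/N)/N   <
      [0,4] S   >
        [0,3] S/N   <
          [0,2] N   >
            [0,1] "every" : N/S
            [1,2] "quickly" : S
          [2,3] "from" : (S/N)\N
        [3,4] "idea" : N
      [4,5] "plan" : ((S/N)/N)\S
    [5,6] "bone" : N/N
  [6,8] N   <
    [6,7] "park" : S
    [7,8] "map" : N\S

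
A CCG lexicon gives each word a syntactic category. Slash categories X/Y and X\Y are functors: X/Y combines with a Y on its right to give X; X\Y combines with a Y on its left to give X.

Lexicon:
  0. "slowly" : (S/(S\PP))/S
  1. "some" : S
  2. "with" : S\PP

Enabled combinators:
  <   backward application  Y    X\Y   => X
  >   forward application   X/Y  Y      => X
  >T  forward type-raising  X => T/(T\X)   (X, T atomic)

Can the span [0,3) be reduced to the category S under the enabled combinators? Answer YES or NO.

YES

[0,3] S   >
  [0,2] S/(S\PP)   >
    [0,1] "slowly" : (S/(S\PP))/S
    [1,2] "some" : S
  [2,3] "with" : S\PP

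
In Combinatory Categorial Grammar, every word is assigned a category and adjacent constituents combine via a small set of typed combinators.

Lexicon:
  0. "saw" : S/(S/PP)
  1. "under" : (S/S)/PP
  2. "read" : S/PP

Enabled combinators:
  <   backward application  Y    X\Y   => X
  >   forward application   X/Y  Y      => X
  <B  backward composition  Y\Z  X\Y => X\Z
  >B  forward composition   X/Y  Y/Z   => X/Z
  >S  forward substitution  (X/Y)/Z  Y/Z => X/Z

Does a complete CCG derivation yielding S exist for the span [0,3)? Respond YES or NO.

YES

[0,3] S   >
  [0,1] "saw" : S/(S/PP)
  [1,3] S/PP   >S
    [1,2] "under" : (S/S)/PP
    [2,3] "read" : S/PP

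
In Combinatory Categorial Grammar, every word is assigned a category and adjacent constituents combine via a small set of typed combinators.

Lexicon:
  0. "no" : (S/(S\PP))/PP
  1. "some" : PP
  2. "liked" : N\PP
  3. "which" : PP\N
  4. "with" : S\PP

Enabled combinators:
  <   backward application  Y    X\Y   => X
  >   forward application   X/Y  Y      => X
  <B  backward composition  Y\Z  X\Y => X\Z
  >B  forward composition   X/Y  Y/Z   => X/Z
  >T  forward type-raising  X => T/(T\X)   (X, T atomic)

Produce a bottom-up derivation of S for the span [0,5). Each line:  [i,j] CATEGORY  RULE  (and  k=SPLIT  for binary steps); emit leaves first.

[0,5] S   >
  [0,2] S/(S\PP)   >
    [0,1] "no" : (S/(S\PP))/PP
    [1,2] "some" : PP
  [2,5] S\PP   <B
    [2,4] PP\PP   <B
      [2,3] "liked" : N\PP
      [3,4] "which" : PP\N
    [4,5] "with" : S\PP

[0,1] (S/(S\PP))/PP  lex  "no"
[1,2] PP  lex  "some"
[0,2] S/(S\PP)  >  k=1
[2,3] N\PP  lex  "liked"
[3,4] PP\N  lex  "which"
[2,4] PP\PP  <B  k=3
[4,5] S\PP  lex  "with"
[2,5] S\PP  <B  k=4
[0,5] S  >  k=2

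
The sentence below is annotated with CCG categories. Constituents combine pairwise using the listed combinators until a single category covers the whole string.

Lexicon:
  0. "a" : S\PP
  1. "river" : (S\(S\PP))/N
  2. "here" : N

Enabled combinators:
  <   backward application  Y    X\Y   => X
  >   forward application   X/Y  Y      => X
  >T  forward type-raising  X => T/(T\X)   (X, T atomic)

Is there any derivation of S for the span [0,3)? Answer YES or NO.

YES

[0,3] S   <
  [0,1] "a" : S\PP
  [1,3] S\(S\PP)   >
    [1,2] "river" : (S\(S\PP))/N
    [2,3] "here" : N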